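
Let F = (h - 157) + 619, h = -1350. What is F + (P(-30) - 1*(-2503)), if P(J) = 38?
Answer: 1653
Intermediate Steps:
F = -888 (F = (-1350 - 157) + 619 = -1507 + 619 = -888)
F + (P(-30) - 1*(-2503)) = -888 + (38 - 1*(-2503)) = -888 + (38 + 2503) = -888 + 2541 = 1653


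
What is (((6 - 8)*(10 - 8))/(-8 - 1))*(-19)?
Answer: -76/9 ≈ -8.4444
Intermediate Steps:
(((6 - 8)*(10 - 8))/(-8 - 1))*(-19) = ((-2*2)/(-9))*(-19) = -⅑*(-4)*(-19) = (4/9)*(-19) = -76/9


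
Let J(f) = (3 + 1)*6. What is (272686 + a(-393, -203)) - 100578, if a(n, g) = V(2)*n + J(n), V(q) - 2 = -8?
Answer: 174490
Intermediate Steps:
V(q) = -6 (V(q) = 2 - 8 = -6)
J(f) = 24 (J(f) = 4*6 = 24)
a(n, g) = 24 - 6*n (a(n, g) = -6*n + 24 = 24 - 6*n)
(272686 + a(-393, -203)) - 100578 = (272686 + (24 - 6*(-393))) - 100578 = (272686 + (24 + 2358)) - 100578 = (272686 + 2382) - 100578 = 275068 - 100578 = 174490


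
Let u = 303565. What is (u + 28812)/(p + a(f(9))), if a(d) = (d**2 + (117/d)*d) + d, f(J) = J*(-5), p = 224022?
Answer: 332377/226119 ≈ 1.4699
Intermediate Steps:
f(J) = -5*J
a(d) = 117 + d + d**2 (a(d) = (d**2 + 117) + d = (117 + d**2) + d = 117 + d + d**2)
(u + 28812)/(p + a(f(9))) = (303565 + 28812)/(224022 + (117 - 5*9 + (-5*9)**2)) = 332377/(224022 + (117 - 45 + (-45)**2)) = 332377/(224022 + (117 - 45 + 2025)) = 332377/(224022 + 2097) = 332377/226119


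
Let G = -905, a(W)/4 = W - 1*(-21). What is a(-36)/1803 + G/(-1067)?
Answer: 522565/641267 ≈ 0.81489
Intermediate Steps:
a(W) = 84 + 4*W (a(W) = 4*(W - 1*(-21)) = 4*(W + 21) = 4*(21 + W) = 84 + 4*W)
a(-36)/1803 + G/(-1067) = (84 + 4*(-36))/1803 - 905/(-1067) = (84 - 144)*(1/1803) - 905*(-1/1067) = -60*1/1803 + 905/1067 = -20/601 + 905/1067 = 522565/641267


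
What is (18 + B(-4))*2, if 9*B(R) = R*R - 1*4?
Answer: 116/3 ≈ 38.667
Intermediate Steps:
B(R) = -4/9 + R**2/9 (B(R) = (R*R - 1*4)/9 = (R**2 - 4)/9 = (-4 + R**2)/9 = -4/9 + R**2/9)
(18 + B(-4))*2 = (18 + (-4/9 + (1/9)*(-4)**2))*2 = (18 + (-4/9 + (1/9)*16))*2 = (18 + (-4/9 + 16/9))*2 = (18 + 4/3)*2 = (58/3)*2 = 116/3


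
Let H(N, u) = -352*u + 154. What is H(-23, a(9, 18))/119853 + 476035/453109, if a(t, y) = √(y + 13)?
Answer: 57124001641/54306472977 - 352*√31/119853 ≈ 1.0355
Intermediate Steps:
a(t, y) = √(13 + y)
H(N, u) = 154 - 352*u
H(-23, a(9, 18))/119853 + 476035/453109 = (154 - 352*√(13 + 18))/119853 + 476035/453109 = (154 - 352*√31)*(1/119853) + 476035*(1/453109) = (154/119853 - 352*√31/119853) + 476035/453109 = 57124001641/54306472977 - 352*√31/119853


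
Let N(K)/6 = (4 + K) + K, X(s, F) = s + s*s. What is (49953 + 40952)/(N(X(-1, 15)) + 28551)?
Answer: 18181/5715 ≈ 3.1813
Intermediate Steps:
X(s, F) = s + s²
N(K) = 24 + 12*K (N(K) = 6*((4 + K) + K) = 6*(4 + 2*K) = 24 + 12*K)
(49953 + 40952)/(N(X(-1, 15)) + 28551) = (49953 + 40952)/((24 + 12*(-(1 - 1))) + 28551) = 90905/((24 + 12*(-1*0)) + 28551) = 90905/((24 + 12*0) + 28551) = 90905/((24 + 0) + 28551) = 90905/(24 + 28551) = 90905/28575 = 90905*(1/28575) = 18181/5715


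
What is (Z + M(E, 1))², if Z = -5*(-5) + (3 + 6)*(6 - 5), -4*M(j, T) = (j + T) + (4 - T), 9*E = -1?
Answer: 1413721/1296 ≈ 1090.8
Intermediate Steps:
E = -⅑ (E = (⅑)*(-1) = -⅑ ≈ -0.11111)
M(j, T) = -1 - j/4 (M(j, T) = -((j + T) + (4 - T))/4 = -((T + j) + (4 - T))/4 = -(4 + j)/4 = -1 - j/4)
Z = 34 (Z = 25 + 9*1 = 25 + 9 = 34)
(Z + M(E, 1))² = (34 + (-1 - ¼*(-⅑)))² = (34 + (-1 + 1/36))² = (34 - 35/36)² = (1189/36)² = 1413721/1296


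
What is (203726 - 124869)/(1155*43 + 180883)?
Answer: 78857/230548 ≈ 0.34204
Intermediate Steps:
(203726 - 124869)/(1155*43 + 180883) = 78857/(49665 + 180883) = 78857/230548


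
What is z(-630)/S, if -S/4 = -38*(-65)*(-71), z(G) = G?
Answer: -63/70148 ≈ -0.00089810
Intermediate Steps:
S = 701480 (S = -4*(-38*(-65))*(-71) = -9880*(-71) = -4*(-175370) = 701480)
z(-630)/S = -630/701480 = -630*1/701480 = -63/70148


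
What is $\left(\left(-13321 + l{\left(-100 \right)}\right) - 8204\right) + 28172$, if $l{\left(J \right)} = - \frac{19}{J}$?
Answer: $\frac{664719}{100} \approx 6647.2$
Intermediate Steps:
$\left(\left(-13321 + l{\left(-100 \right)}\right) - 8204\right) + 28172 = \left(\left(-13321 - \frac{19}{-100}\right) - 8204\right) + 28172 = \left(\left(-13321 - - \frac{19}{100}\right) - 8204\right) + 28172 = \left(\left(-13321 + \frac{19}{100}\right) - 8204\right) + 28172 = \left(- \frac{1332081}{100} - 8204\right) + 28172 = - \frac{2152481}{100} + 28172 = \frac{664719}{100}$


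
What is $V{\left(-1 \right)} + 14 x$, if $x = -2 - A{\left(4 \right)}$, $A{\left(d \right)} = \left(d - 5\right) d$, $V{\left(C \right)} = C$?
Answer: $27$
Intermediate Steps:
$A{\left(d \right)} = d \left(-5 + d\right)$ ($A{\left(d \right)} = \left(-5 + d\right) d = d \left(-5 + d\right)$)
$x = 2$ ($x = -2 - 4 \left(-5 + 4\right) = -2 - 4 \left(-1\right) = -2 - -4 = -2 + 4 = 2$)
$V{\left(-1 \right)} + 14 x = -1 + 14 \cdot 2 = -1 + 28 = 27$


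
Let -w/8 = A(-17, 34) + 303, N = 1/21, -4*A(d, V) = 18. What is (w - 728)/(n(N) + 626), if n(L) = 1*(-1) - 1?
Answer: -779/156 ≈ -4.9936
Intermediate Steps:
A(d, V) = -9/2 (A(d, V) = -¼*18 = -9/2)
N = 1/21 ≈ 0.047619
n(L) = -2 (n(L) = -1 - 1 = -2)
w = -2388 (w = -8*(-9/2 + 303) = -8*597/2 = -2388)
(w - 728)/(n(N) + 626) = (-2388 - 728)/(-2 + 626) = -3116/624 = -3116*1/624 = -779/156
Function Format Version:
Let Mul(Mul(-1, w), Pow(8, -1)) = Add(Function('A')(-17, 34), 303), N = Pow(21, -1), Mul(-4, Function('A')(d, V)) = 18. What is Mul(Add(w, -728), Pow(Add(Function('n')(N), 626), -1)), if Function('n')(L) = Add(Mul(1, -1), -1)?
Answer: Rational(-779, 156) ≈ -4.9936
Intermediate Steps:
Function('A')(d, V) = Rational(-9, 2) (Function('A')(d, V) = Mul(Rational(-1, 4), 18) = Rational(-9, 2))
N = Rational(1, 21) ≈ 0.047619
Function('n')(L) = -2 (Function('n')(L) = Add(-1, -1) = -2)
w = -2388 (w = Mul(-8, Add(Rational(-9, 2), 303)) = Mul(-8, Rational(597, 2)) = -2388)
Mul(Add(w, -728), Pow(Add(Function('n')(N), 626), -1)) = Mul(Add(-2388, -728), Pow(Add(-2, 626), -1)) = Mul(-3116, Pow(624, -1)) = Mul(-3116, Rational(1, 624)) = Rational(-779, 156)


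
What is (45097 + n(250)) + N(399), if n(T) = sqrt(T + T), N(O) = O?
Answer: 45496 + 10*sqrt(5) ≈ 45518.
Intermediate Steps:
n(T) = sqrt(2)*sqrt(T) (n(T) = sqrt(2*T) = sqrt(2)*sqrt(T))
(45097 + n(250)) + N(399) = (45097 + sqrt(2)*sqrt(250)) + 399 = (45097 + sqrt(2)*(5*sqrt(10))) + 399 = (45097 + 10*sqrt(5)) + 399 = 45496 + 10*sqrt(5)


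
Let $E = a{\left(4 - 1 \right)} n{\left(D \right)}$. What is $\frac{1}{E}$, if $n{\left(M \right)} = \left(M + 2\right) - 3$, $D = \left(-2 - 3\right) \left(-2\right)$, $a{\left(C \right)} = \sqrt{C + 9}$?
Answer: $\frac{\sqrt{3}}{54} \approx 0.032075$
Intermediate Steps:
$a{\left(C \right)} = \sqrt{9 + C}$
$D = 10$ ($D = \left(-5\right) \left(-2\right) = 10$)
$n{\left(M \right)} = -1 + M$ ($n{\left(M \right)} = \left(2 + M\right) - 3 = -1 + M$)
$E = 18 \sqrt{3}$ ($E = \sqrt{9 + \left(4 - 1\right)} \left(-1 + 10\right) = \sqrt{9 + \left(4 - 1\right)} 9 = \sqrt{9 + 3} \cdot 9 = \sqrt{12} \cdot 9 = 2 \sqrt{3} \cdot 9 = 18 \sqrt{3} \approx 31.177$)
$\frac{1}{E} = \frac{1}{18 \sqrt{3}} = \frac{\sqrt{3}}{54}$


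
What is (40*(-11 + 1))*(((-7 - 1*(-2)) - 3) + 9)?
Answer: -400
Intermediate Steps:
(40*(-11 + 1))*(((-7 - 1*(-2)) - 3) + 9) = (40*(-10))*(((-7 + 2) - 3) + 9) = -400*((-5 - 3) + 9) = -400*(-8 + 9) = -400*1 = -400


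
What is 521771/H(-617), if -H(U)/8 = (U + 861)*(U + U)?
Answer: 521771/2408768 ≈ 0.21661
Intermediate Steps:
H(U) = -16*U*(861 + U) (H(U) = -8*(U + 861)*(U + U) = -8*(861 + U)*2*U = -16*U*(861 + U))
521771/H(-617) = 521771/((-16*(-617)*(861 - 617))) = 521771/((-16*(-617)*244)) = 521771/2408768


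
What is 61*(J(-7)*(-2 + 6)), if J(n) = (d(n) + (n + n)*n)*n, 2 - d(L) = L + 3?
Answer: -177632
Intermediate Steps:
d(L) = -1 - L (d(L) = 2 - (L + 3) = 2 - (3 + L) = 2 + (-3 - L) = -1 - L)
J(n) = n*(-1 - n + 2*n²) (J(n) = ((-1 - n) + (n + n)*n)*n = ((-1 - n) + (2*n)*n)*n = ((-1 - n) + 2*n²)*n = (-1 - n + 2*n²)*n = n*(-1 - n + 2*n²))
61*(J(-7)*(-2 + 6)) = 61*((-7*(-1 - 1*(-7) + 2*(-7)²))*(-2 + 6)) = 61*(-7*(-1 + 7 + 2*49)*4) = 61*(-7*(-1 + 7 + 98)*4) = 61*(-7*104*4) = 61*(-728*4) = 61*(-2912) = -177632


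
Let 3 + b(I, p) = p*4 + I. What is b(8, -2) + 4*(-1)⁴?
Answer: 1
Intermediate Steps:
b(I, p) = -3 + I + 4*p (b(I, p) = -3 + (p*4 + I) = -3 + (4*p + I) = -3 + (I + 4*p) = -3 + I + 4*p)
b(8, -2) + 4*(-1)⁴ = (-3 + 8 + 4*(-2)) + 4*(-1)⁴ = (-3 + 8 - 8) + 4*1 = -3 + 4 = 1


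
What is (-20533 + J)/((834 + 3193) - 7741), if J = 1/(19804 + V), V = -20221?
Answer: 4281131/774369 ≈ 5.5285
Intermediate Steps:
J = -1/417 (J = 1/(19804 - 20221) = 1/(-417) = -1/417 ≈ -0.0023981)
(-20533 + J)/((834 + 3193) - 7741) = (-20533 - 1/417)/((834 + 3193) - 7741) = -8562262/(417*(4027 - 7741)) = -8562262/417/(-3714) = -8562262/417*(-1/3714) = 4281131/774369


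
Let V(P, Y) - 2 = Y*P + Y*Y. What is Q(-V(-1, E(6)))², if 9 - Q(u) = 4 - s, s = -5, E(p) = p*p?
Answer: 0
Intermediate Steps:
E(p) = p²
V(P, Y) = 2 + Y² + P*Y (V(P, Y) = 2 + (Y*P + Y*Y) = 2 + (P*Y + Y²) = 2 + (Y² + P*Y) = 2 + Y² + P*Y)
Q(u) = 0 (Q(u) = 9 - (4 - 1*(-5)) = 9 - (4 + 5) = 9 - 1*9 = 9 - 9 = 0)
Q(-V(-1, E(6)))² = 0² = 0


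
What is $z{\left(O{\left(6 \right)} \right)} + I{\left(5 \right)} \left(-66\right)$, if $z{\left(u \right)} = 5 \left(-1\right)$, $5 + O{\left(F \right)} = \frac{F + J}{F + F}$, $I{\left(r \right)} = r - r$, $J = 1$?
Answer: $-5$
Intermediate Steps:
$I{\left(r \right)} = 0$
$O{\left(F \right)} = -5 + \frac{1 + F}{2 F}$ ($O{\left(F \right)} = -5 + \frac{F + 1}{F + F} = -5 + \frac{1 + F}{2 F}$)
$z{\left(u \right)} = -5$
$z{\left(O{\left(6 \right)} \right)} + I{\left(5 \right)} \left(-66\right) = -5 + 0 \left(-66\right) = -5 + 0 = -5$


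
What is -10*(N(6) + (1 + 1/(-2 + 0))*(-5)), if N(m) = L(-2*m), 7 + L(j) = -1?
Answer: 105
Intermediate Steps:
L(j) = -8 (L(j) = -7 - 1 = -8)
N(m) = -8
-10*(N(6) + (1 + 1/(-2 + 0))*(-5)) = -10*(-8 + (1 + 1/(-2 + 0))*(-5)) = -10*(-8 + (1 + 1/(-2))*(-5)) = -10*(-8 + (1 - 1/2)*(-5)) = -10*(-8 + (1/2)*(-5)) = -10*(-8 - 5/2) = -10*(-21/2) = 105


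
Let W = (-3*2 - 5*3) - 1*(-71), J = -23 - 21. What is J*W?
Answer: -2200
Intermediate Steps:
J = -44
W = 50 (W = (-6 - 15) + 71 = -21 + 71 = 50)
J*W = -44*50 = -2200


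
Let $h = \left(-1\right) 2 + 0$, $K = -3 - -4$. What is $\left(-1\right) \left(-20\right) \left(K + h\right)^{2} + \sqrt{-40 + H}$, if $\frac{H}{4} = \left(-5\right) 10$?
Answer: $20 + 4 i \sqrt{15} \approx 20.0 + 15.492 i$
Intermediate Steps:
$K = 1$ ($K = -3 + 4 = 1$)
$H = -200$ ($H = 4 \left(\left(-5\right) 10\right) = 4 \left(-50\right) = -200$)
$h = -2$ ($h = -2 + 0 = -2$)
$\left(-1\right) \left(-20\right) \left(K + h\right)^{2} + \sqrt{-40 + H} = \left(-1\right) \left(-20\right) \left(1 - 2\right)^{2} + \sqrt{-40 - 200} = 20 \left(-1\right)^{2} + \sqrt{-240} = 20 \cdot 1 + 4 i \sqrt{15} = 20 + 4 i \sqrt{15}$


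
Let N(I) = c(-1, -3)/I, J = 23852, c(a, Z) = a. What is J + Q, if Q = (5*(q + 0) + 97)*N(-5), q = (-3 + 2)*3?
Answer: 119342/5 ≈ 23868.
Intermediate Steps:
q = -3 (q = -1*3 = -3)
N(I) = -1/I
Q = 82/5 (Q = (5*(-3 + 0) + 97)*(-1/(-5)) = (5*(-3) + 97)*(-1*(-⅕)) = (-15 + 97)*(⅕) = 82*(⅕) = 82/5 ≈ 16.400)
J + Q = 23852 + 82/5 = 119342/5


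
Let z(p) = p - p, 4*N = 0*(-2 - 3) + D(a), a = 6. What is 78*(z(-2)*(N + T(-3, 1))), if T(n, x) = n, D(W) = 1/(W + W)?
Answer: 0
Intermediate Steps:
D(W) = 1/(2*W)
N = 1/48 (N = (0*(-2 - 3) + (½)/6)/4 = (0*(-5) + (½)*(⅙))/4 = (0 + 1/12)/4 = (¼)*(1/12) = 1/48 ≈ 0.020833)
z(p) = 0
78*(z(-2)*(N + T(-3, 1))) = 78*(0*(1/48 - 3)) = 78*(0*(-143/48)) = 78*0 = 0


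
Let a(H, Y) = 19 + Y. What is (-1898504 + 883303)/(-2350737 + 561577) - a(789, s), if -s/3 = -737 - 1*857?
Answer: -8588741959/1789160 ≈ -4800.4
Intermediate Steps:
s = 4782 (s = -3*(-737 - 1*857) = -3*(-737 - 857) = -3*(-1594) = 4782)
(-1898504 + 883303)/(-2350737 + 561577) - a(789, s) = (-1898504 + 883303)/(-2350737 + 561577) - (19 + 4782) = -1015201/(-1789160) - 1*4801 = -1015201*(-1/1789160) - 4801 = 1015201/1789160 - 4801 = -8588741959/1789160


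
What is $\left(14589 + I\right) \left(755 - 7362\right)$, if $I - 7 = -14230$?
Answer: $-2418162$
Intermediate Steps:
$I = -14223$ ($I = 7 - 14230 = -14223$)
$\left(14589 + I\right) \left(755 - 7362\right) = \left(14589 - 14223\right) \left(755 - 7362\right) = 366 \left(-6607\right) = -2418162$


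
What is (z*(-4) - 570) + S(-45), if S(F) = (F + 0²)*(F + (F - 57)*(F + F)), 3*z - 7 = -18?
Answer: -1234891/3 ≈ -4.1163e+5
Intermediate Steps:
z = -11/3 (z = 7/3 + (⅓)*(-18) = 7/3 - 6 = -11/3 ≈ -3.6667)
S(F) = F*(F + 2*F*(-57 + F)) (S(F) = (F + 0)*(F + (-57 + F)*(2*F)) = F*(F + 2*F*(-57 + F)))
(z*(-4) - 570) + S(-45) = (-11/3*(-4) - 570) + (-45)²*(-113 + 2*(-45)) = (44/3 - 570) + 2025*(-113 - 90) = -1666/3 + 2025*(-203) = -1666/3 - 411075 = -1234891/3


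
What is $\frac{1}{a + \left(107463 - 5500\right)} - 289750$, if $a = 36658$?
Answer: $- \frac{40165434749}{138621} \approx -2.8975 \cdot 10^{5}$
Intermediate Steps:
$\frac{1}{a + \left(107463 - 5500\right)} - 289750 = \frac{1}{36658 + \left(107463 - 5500\right)} - 289750 = \frac{1}{36658 + 101963} - 289750 = \frac{1}{138621} - 289750 = - \frac{40165434749}{138621}$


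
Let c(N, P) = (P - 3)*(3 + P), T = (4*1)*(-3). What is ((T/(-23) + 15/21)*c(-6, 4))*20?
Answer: 3980/23 ≈ 173.04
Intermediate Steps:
T = -12 (T = 4*(-3) = -12)
c(N, P) = (-3 + P)*(3 + P)
((T/(-23) + 15/21)*c(-6, 4))*20 = ((-12/(-23) + 15/21)*(-9 + 4²))*20 = ((-12*(-1/23) + 15*(1/21))*(-9 + 16))*20 = ((12/23 + 5/7)*7)*20 = ((199/161)*7)*20 = (199/23)*20 = 3980/23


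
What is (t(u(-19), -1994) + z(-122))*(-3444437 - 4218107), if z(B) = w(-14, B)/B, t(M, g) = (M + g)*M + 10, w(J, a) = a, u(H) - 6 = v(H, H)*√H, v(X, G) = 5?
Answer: 94954245248 + 75935811040*I*√19 ≈ 9.4954e+10 + 3.31e+11*I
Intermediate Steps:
u(H) = 6 + 5*√H
t(M, g) = 10 + M*(M + g) (t(M, g) = M*(M + g) + 10 = 10 + M*(M + g))
z(B) = 1 (z(B) = B/B = 1)
(t(u(-19), -1994) + z(-122))*(-3444437 - 4218107) = ((10 + (6 + 5*√(-19))² + (6 + 5*√(-19))*(-1994)) + 1)*(-3444437 - 4218107) = ((10 + (6 + 5*(I*√19))² + (6 + 5*(I*√19))*(-1994)) + 1)*(-7662544) = ((10 + (6 + 5*I*√19)² + (6 + 5*I*√19)*(-1994)) + 1)*(-7662544) = ((10 + (6 + 5*I*√19)² + (-11964 - 9970*I*√19)) + 1)*(-7662544) = ((-11954 + (6 + 5*I*√19)² - 9970*I*√19) + 1)*(-7662544) = (-11953 + (6 + 5*I*√19)² - 9970*I*√19)*(-7662544) = 91590388432 - 7662544*(6 + 5*I*√19)² + 76395563680*I*√19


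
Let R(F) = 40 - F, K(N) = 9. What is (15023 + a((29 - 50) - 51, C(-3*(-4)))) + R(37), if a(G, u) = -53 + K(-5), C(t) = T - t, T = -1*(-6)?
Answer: 14982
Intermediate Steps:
T = 6
C(t) = 6 - t
a(G, u) = -44 (a(G, u) = -53 + 9 = -44)
(15023 + a((29 - 50) - 51, C(-3*(-4)))) + R(37) = (15023 - 44) + (40 - 1*37) = 14979 + (40 - 37) = 14979 + 3 = 14982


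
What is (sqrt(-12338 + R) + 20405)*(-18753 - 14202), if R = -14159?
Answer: -672446775 - 32955*I*sqrt(26497) ≈ -6.7245e+8 - 5.3644e+6*I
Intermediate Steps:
(sqrt(-12338 + R) + 20405)*(-18753 - 14202) = (sqrt(-12338 - 14159) + 20405)*(-18753 - 14202) = (sqrt(-26497) + 20405)*(-32955) = (I*sqrt(26497) + 20405)*(-32955) = (20405 + I*sqrt(26497))*(-32955) = -672446775 - 32955*I*sqrt(26497)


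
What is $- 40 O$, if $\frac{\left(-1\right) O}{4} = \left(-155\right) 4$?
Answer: $-99200$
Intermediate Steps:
$O = 2480$ ($O = - 4 \left(\left(-155\right) 4\right) = \left(-4\right) \left(-620\right) = 2480$)
$- 40 O = \left(-40\right) 2480 = -99200$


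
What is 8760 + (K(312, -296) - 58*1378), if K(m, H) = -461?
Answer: -71625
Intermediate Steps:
8760 + (K(312, -296) - 58*1378) = 8760 + (-461 - 58*1378) = 8760 + (-461 - 79924) = 8760 - 80385 = -71625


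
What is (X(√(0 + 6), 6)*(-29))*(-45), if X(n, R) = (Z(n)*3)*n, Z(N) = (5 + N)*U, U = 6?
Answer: 140940 + 117450*√6 ≈ 4.2863e+5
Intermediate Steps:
Z(N) = 30 + 6*N (Z(N) = (5 + N)*6 = 30 + 6*N)
X(n, R) = n*(90 + 18*n) (X(n, R) = ((30 + 6*n)*3)*n = (90 + 18*n)*n = n*(90 + 18*n))
(X(√(0 + 6), 6)*(-29))*(-45) = ((18*√(0 + 6)*(5 + √(0 + 6)))*(-29))*(-45) = ((18*√6*(5 + √6))*(-29))*(-45) = -522*√6*(5 + √6)*(-45) = 23490*√6*(5 + √6)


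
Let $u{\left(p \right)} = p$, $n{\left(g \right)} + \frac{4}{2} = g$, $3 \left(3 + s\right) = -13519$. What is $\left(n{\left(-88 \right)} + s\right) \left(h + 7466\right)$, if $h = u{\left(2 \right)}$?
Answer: $- \frac{103043464}{3} \approx -3.4348 \cdot 10^{7}$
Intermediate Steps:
$s = - \frac{13528}{3}$ ($s = -3 + \frac{1}{3} \left(-13519\right) = -3 - \frac{13519}{3} = - \frac{13528}{3} \approx -4509.3$)
$n{\left(g \right)} = -2 + g$
$h = 2$
$\left(n{\left(-88 \right)} + s\right) \left(h + 7466\right) = \left(\left(-2 - 88\right) - \frac{13528}{3}\right) \left(2 + 7466\right) = \left(-90 - \frac{13528}{3}\right) 7468 = \left(- \frac{13798}{3}\right) 7468 = - \frac{103043464}{3}$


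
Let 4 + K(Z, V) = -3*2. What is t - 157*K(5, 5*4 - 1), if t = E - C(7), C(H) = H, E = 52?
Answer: 1615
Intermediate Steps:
t = 45 (t = 52 - 1*7 = 52 - 7 = 45)
K(Z, V) = -10 (K(Z, V) = -4 - 3*2 = -4 - 6 = -10)
t - 157*K(5, 5*4 - 1) = 45 - 157*(-10) = 45 + 1570 = 1615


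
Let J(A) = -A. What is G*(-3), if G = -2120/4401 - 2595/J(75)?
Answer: -750773/7335 ≈ -102.35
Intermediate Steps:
G = 750773/22005 (G = -2120/4401 - 2595/((-1*75)) = -2120*1/4401 - 2595/(-75) = -2120/4401 - 2595*(-1/75) = -2120/4401 + 173/5 = 750773/22005 ≈ 34.118)
G*(-3) = (750773/22005)*(-3) = -750773/7335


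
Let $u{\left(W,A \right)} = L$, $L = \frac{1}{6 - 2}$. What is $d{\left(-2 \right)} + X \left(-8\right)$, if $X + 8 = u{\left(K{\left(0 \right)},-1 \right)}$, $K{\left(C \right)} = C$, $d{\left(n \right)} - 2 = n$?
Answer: $62$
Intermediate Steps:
$d{\left(n \right)} = 2 + n$
$L = \frac{1}{4} \approx 0.25$
$u{\left(W,A \right)} = \frac{1}{4}$
$X = - \frac{31}{4}$ ($X = -8 + \frac{1}{4} = - \frac{31}{4} \approx -7.75$)
$d{\left(-2 \right)} + X \left(-8\right) = \left(2 - 2\right) - -62 = 0 + 62 = 62$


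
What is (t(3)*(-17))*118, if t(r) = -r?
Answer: 6018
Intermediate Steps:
(t(3)*(-17))*118 = (-1*3*(-17))*118 = -3*(-17)*118 = 51*118 = 6018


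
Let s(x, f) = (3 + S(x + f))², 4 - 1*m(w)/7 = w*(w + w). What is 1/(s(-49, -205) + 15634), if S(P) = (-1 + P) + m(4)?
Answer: 1/216338 ≈ 4.6224e-6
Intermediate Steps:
m(w) = 28 - 14*w² (m(w) = 28 - 7*w*(w + w) = 28 - 7*w*2*w = 28 - 14*w²)
S(P) = -197 + P (S(P) = (-1 + P) + (28 - 14*4²) = (-1 + P) + (28 - 14*16) = (-1 + P) + (28 - 224) = (-1 + P) - 196 = -197 + P)
s(x, f) = (-194 + f + x)² (s(x, f) = (3 + (-197 + (x + f)))² = (3 + (-197 + (f + x)))² = (3 + (-197 + f + x))² = (-194 + f + x)²)
1/(s(-49, -205) + 15634) = 1/((-194 - 205 - 49)² + 15634) = 1/((-448)² + 15634) = 1/(200704 + 15634) = 1/216338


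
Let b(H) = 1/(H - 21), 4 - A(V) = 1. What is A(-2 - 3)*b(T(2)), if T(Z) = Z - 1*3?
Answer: -3/22 ≈ -0.13636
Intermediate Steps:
A(V) = 3 (A(V) = 4 - 1*1 = 4 - 1 = 3)
T(Z) = -3 + Z (T(Z) = Z - 3 = -3 + Z)
b(H) = 1/(-21 + H)
A(-2 - 3)*b(T(2)) = 3/(-21 + (-3 + 2)) = 3/(-21 - 1) = 3/(-22) = 3*(-1/22) = -3/22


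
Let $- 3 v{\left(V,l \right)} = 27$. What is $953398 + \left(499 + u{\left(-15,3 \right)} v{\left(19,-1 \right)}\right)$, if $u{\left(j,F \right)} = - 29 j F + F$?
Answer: $942125$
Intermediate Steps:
$u{\left(j,F \right)} = F - 29 F j$ ($u{\left(j,F \right)} = - 29 F j + F = F - 29 F j$)
$v{\left(V,l \right)} = -9$ ($v{\left(V,l \right)} = \left(- \frac{1}{3}\right) 27 = -9$)
$953398 + \left(499 + u{\left(-15,3 \right)} v{\left(19,-1 \right)}\right) = 953398 + \left(499 + 3 \left(1 - -435\right) \left(-9\right)\right) = 953398 + \left(499 + 3 \left(1 + 435\right) \left(-9\right)\right) = 953398 + \left(499 + 3 \cdot 436 \left(-9\right)\right) = 953398 + \left(499 + 1308 \left(-9\right)\right) = 953398 + \left(499 - 11772\right) = 953398 - 11273 = 942125$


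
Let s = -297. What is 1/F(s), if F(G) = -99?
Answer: -1/99 ≈ -0.010101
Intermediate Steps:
1/F(s) = 1/(-99) = -1/99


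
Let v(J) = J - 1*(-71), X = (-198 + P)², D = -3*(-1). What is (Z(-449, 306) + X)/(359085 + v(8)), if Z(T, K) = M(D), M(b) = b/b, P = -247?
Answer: 99013/179582 ≈ 0.55135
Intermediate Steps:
D = 3
M(b) = 1
X = 198025 (X = (-198 - 247)² = (-445)² = 198025)
Z(T, K) = 1
v(J) = 71 + J (v(J) = J + 71 = 71 + J)
(Z(-449, 306) + X)/(359085 + v(8)) = (1 + 198025)/(359085 + (71 + 8)) = 198026/(359085 + 79) = 198026/359164 = 198026*(1/359164) = 99013/179582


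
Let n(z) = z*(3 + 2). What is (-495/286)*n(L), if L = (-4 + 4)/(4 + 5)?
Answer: 0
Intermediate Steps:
L = 0 (L = 0/9 = 0*(⅑) = 0)
n(z) = 5*z (n(z) = z*5 = 5*z)
(-495/286)*n(L) = (-495/286)*(5*0) = -495*1/286*0 = -45/26*0 = 0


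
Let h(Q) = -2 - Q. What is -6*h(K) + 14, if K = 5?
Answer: 56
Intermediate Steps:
-6*h(K) + 14 = -6*(-2 - 1*5) + 14 = -6*(-2 - 5) + 14 = -6*(-7) + 14 = 42 + 14 = 56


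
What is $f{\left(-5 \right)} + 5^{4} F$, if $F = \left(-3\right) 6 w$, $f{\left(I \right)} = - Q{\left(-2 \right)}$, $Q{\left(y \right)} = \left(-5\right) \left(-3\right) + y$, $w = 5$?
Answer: $-56263$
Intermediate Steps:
$Q{\left(y \right)} = 15 + y$
$f{\left(I \right)} = -13$ ($f{\left(I \right)} = - (15 - 2) = \left(-1\right) 13 = -13$)
$F = -90$ ($F = \left(-3\right) 6 \cdot 5 = \left(-18\right) 5 = -90$)
$f{\left(-5 \right)} + 5^{4} F = -13 + 5^{4} \left(-90\right) = -13 + 625 \left(-90\right) = -13 - 56250 = -56263$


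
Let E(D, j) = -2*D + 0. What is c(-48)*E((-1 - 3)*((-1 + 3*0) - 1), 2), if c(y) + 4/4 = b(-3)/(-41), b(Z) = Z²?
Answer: 800/41 ≈ 19.512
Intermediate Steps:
E(D, j) = -2*D
c(y) = -50/41 (c(y) = -1 + (-3)²/(-41) = -1 + 9*(-1/41) = -1 - 9/41 = -50/41)
c(-48)*E((-1 - 3)*((-1 + 3*0) - 1), 2) = -(-100)*(-1 - 3)*((-1 + 3*0) - 1)/41 = -(-100)*(-4*((-1 + 0) - 1))/41 = -(-100)*(-4*(-1 - 1))/41 = -(-100)*(-4*(-2))/41 = -(-100)*8/41 = -50/41*(-16) = 800/41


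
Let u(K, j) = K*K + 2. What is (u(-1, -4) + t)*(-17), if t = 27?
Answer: -510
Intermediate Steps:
u(K, j) = 2 + K² (u(K, j) = K² + 2 = 2 + K²)
(u(-1, -4) + t)*(-17) = ((2 + (-1)²) + 27)*(-17) = ((2 + 1) + 27)*(-17) = (3 + 27)*(-17) = 30*(-17) = -510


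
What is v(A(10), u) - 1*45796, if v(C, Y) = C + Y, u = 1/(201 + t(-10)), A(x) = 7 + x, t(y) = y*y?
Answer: -13779478/301 ≈ -45779.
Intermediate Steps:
t(y) = y²
u = 1/301 (u = 1/(201 + (-10)²) = 1/(201 + 100) = 1/301 ≈ 0.0033223)
v(A(10), u) - 1*45796 = ((7 + 10) + 1/301) - 1*45796 = (17 + 1/301) - 45796 = 5118/301 - 45796 = -13779478/301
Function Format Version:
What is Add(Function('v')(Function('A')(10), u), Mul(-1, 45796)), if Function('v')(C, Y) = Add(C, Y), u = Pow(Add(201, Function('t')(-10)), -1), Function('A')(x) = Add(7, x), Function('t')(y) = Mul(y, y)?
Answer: Rational(-13779478, 301) ≈ -45779.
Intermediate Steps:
Function('t')(y) = Pow(y, 2)
u = Rational(1, 301) (u = Pow(Add(201, Pow(-10, 2)), -1) = Pow(Add(201, 100), -1) = Pow(301, -1) = Rational(1, 301) ≈ 0.0033223)
Add(Function('v')(Function('A')(10), u), Mul(-1, 45796)) = Add(Add(Add(7, 10), Rational(1, 301)), Mul(-1, 45796)) = Add(Add(17, Rational(1, 301)), -45796) = Add(Rational(5118, 301), -45796) = Rational(-13779478, 301)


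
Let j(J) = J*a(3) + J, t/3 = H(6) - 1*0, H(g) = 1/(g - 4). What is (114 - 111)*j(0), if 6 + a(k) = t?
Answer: 0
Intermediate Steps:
H(g) = 1/(-4 + g)
t = 3/2 (t = 3*(1/(-4 + 6) - 1*0) = 3*(1/2 + 0) = 3*(1/2) = 3/2 ≈ 1.5000)
a(k) = -9/2 (a(k) = -6 + 3/2 = -9/2)
j(J) = -7*J/2 (j(J) = J*(-9/2) + J = -9*J/2 + J = -7*J/2)
(114 - 111)*j(0) = (114 - 111)*(-7/2*0) = 3*0 = 0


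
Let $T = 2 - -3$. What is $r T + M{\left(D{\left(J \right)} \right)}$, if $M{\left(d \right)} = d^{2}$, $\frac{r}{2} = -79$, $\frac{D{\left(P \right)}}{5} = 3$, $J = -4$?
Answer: $-565$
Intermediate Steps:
$D{\left(P \right)} = 15$ ($D{\left(P \right)} = 5 \cdot 3 = 15$)
$r = -158$ ($r = 2 \left(-79\right) = -158$)
$T = 5$ ($T = 2 + 3 = 5$)
$r T + M{\left(D{\left(J \right)} \right)} = \left(-158\right) 5 + 15^{2} = -790 + 225 = -565$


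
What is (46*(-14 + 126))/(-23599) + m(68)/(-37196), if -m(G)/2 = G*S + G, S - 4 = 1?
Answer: -2534956/12908653 ≈ -0.19638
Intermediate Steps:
S = 5 (S = 4 + 1 = 5)
m(G) = -12*G (m(G) = -2*(G*5 + G) = -2*(5*G + G) = -12*G)
(46*(-14 + 126))/(-23599) + m(68)/(-37196) = (46*(-14 + 126))/(-23599) - 12*68/(-37196) = (46*112)*(-1/23599) - 816*(-1/37196) = 5152*(-1/23599) + 12/547 = -5152/23599 + 12/547 = -2534956/12908653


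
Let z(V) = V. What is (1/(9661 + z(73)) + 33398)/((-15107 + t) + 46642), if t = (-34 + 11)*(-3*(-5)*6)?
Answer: 325096133/286812310 ≈ 1.1335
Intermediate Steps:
t = -2070 (t = -345*6 = -23*90 = -2070)
(1/(9661 + z(73)) + 33398)/((-15107 + t) + 46642) = (1/(9661 + 73) + 33398)/((-15107 - 2070) + 46642) = (1/9734 + 33398)/(-17177 + 46642) = (1/9734 + 33398)/29465 = (325096133/9734)*(1/29465) = 325096133/286812310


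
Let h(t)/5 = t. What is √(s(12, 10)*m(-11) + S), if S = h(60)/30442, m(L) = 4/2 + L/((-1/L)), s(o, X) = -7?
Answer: √192990757703/15221 ≈ 28.862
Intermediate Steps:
h(t) = 5*t
m(L) = 2 - L² (m(L) = 4*(½) + L*(-L) = 2 - L²)
S = 150/15221 (S = (5*60)/30442 = 300*(1/30442) = 150/15221 ≈ 0.0098548)
√(s(12, 10)*m(-11) + S) = √(-7*(2 - 1*(-11)²) + 150/15221) = √(-7*(2 - 1*121) + 150/15221) = √(-7*(2 - 121) + 150/15221) = √(-7*(-119) + 150/15221) = √(833 + 150/15221) = √(12679243/15221) = √192990757703/15221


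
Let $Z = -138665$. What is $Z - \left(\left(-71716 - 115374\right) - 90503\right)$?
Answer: $138928$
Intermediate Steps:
$Z - \left(\left(-71716 - 115374\right) - 90503\right) = -138665 - \left(\left(-71716 - 115374\right) - 90503\right) = -138665 - \left(-187090 - 90503\right) = -138665 - -277593 = -138665 + 277593 = 138928$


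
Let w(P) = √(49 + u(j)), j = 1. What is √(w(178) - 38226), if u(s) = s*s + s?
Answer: √(-38226 + √51) ≈ 195.5*I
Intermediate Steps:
u(s) = s + s² (u(s) = s² + s = s + s²)
w(P) = √51 (w(P) = √(49 + 1*(1 + 1)) = √(49 + 1*2) = √(49 + 2) = √51)
√(w(178) - 38226) = √(√51 - 38226) = √(-38226 + √51)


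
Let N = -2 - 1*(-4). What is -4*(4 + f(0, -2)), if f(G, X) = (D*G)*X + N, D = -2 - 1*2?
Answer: -24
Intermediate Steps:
N = 2 (N = -2 + 4 = 2)
D = -4 (D = -2 - 2 = -4)
f(G, X) = 2 - 4*G*X (f(G, X) = (-4*G)*X + 2 = -4*G*X + 2 = 2 - 4*G*X)
-4*(4 + f(0, -2)) = -4*(4 + (2 - 4*0*(-2))) = -4*(4 + (2 + 0)) = -4*(4 + 2) = -4*6 = -24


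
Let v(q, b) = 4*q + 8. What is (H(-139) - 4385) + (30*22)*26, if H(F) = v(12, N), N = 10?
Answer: 12831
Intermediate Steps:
v(q, b) = 8 + 4*q
H(F) = 56 (H(F) = 8 + 4*12 = 8 + 48 = 56)
(H(-139) - 4385) + (30*22)*26 = (56 - 4385) + (30*22)*26 = -4329 + 660*26 = -4329 + 17160 = 12831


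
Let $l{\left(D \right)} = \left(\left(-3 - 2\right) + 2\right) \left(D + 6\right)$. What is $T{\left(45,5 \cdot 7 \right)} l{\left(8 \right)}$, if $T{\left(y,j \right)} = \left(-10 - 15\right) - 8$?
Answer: $1386$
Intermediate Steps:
$T{\left(y,j \right)} = -33$ ($T{\left(y,j \right)} = -25 - 8 = -33$)
$l{\left(D \right)} = -18 - 3 D$ ($l{\left(D \right)} = \left(\left(-3 - 2\right) + 2\right) \left(6 + D\right) = \left(-5 + 2\right) \left(6 + D\right) = - 3 \left(6 + D\right) = -18 - 3 D$)
$T{\left(45,5 \cdot 7 \right)} l{\left(8 \right)} = - 33 \left(-18 - 24\right) = \left(-33\right) \left(-42\right) = 1386$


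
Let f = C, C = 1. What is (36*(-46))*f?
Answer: -1656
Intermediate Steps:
f = 1
(36*(-46))*f = (36*(-46))*1 = -1656*1 = -1656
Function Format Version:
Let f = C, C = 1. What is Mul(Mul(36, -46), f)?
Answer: -1656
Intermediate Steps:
f = 1
Mul(Mul(36, -46), f) = Mul(Mul(36, -46), 1) = Mul(-1656, 1) = -1656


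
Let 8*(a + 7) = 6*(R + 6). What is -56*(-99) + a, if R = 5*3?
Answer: 22211/4 ≈ 5552.8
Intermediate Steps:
R = 15
a = 35/4 (a = -7 + (6*(15 + 6))/8 = -7 + (6*21)/8 = -7 + (⅛)*126 = -7 + 63/4 = 35/4 ≈ 8.7500)
-56*(-99) + a = -56*(-99) + 35/4 = 5544 + 35/4 = 22211/4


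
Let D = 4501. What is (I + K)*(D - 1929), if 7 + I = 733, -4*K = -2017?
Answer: 3164203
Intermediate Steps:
K = 2017/4 (K = -¼*(-2017) = 2017/4 ≈ 504.25)
I = 726 (I = -7 + 733 = 726)
(I + K)*(D - 1929) = (726 + 2017/4)*(4501 - 1929) = (4921/4)*2572 = 3164203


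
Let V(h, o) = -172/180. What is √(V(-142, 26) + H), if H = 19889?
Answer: √4474810/15 ≈ 141.02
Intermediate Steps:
V(h, o) = -43/45 (V(h, o) = -172*1/180 = -43/45)
√(V(-142, 26) + H) = √(-43/45 + 19889) = √(894962/45) = √4474810/15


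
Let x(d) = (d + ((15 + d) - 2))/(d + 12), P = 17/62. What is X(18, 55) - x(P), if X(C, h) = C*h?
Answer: 752550/761 ≈ 988.90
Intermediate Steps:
P = 17/62 (P = 17*(1/62) = 17/62 ≈ 0.27419)
x(d) = (13 + 2*d)/(12 + d) (x(d) = (d + (13 + d))/(12 + d) = (13 + 2*d)/(12 + d))
X(18, 55) - x(P) = 18*55 - (13 + 2*(17/62))/(12 + 17/62) = 990 - (13 + 17/31)/761/62 = 990 - 62*420/(761*31) = 990 - 1*840/761 = 990 - 840/761 = 752550/761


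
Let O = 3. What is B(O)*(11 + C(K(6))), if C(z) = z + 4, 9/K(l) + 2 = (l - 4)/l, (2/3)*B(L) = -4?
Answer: -288/5 ≈ -57.600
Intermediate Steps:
B(L) = -6 (B(L) = (3/2)*(-4) = -6)
K(l) = 9/(-2 + (-4 + l)/l) (K(l) = 9/(-2 + (l - 4)/l) = 9/(-2 + (-4 + l)/l))
C(z) = 4 + z
B(O)*(11 + C(K(6))) = -6*(11 + (4 - 9*6/(4 + 6))) = -6*(11 + (4 - 9*6/10)) = -6*(11 + (4 - 9*6*⅒)) = -6*(11 + (4 - 27/5)) = -6*(11 - 7/5) = -6*48/5 = -288/5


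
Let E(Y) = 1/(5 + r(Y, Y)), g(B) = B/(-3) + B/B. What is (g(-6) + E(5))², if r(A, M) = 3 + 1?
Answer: 784/81 ≈ 9.6790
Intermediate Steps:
r(A, M) = 4
g(B) = 1 - B/3 (g(B) = B*(-⅓) + 1 = -B/3 + 1 = 1 - B/3)
E(Y) = ⅑ (E(Y) = 1/(5 + 4) = 1/9 = ⅑)
(g(-6) + E(5))² = ((1 - ⅓*(-6)) + ⅑)² = ((1 + 2) + ⅑)² = (3 + ⅑)² = (28/9)² = 784/81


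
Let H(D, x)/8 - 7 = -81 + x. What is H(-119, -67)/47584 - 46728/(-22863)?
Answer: 91571487/45329708 ≈ 2.0201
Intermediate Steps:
H(D, x) = -592 + 8*x (H(D, x) = 56 + 8*(-81 + x) = 56 + (-648 + 8*x) = -592 + 8*x)
H(-119, -67)/47584 - 46728/(-22863) = (-592 + 8*(-67))/47584 - 46728/(-22863) = (-592 - 536)*(1/47584) - 46728*(-1/22863) = -1128*1/47584 + 15576/7621 = -141/5948 + 15576/7621 = 91571487/45329708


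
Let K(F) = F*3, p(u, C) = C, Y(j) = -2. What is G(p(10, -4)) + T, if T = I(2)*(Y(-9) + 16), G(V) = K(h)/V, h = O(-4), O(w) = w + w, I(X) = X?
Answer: 34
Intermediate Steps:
O(w) = 2*w
h = -8 (h = 2*(-4) = -8)
K(F) = 3*F
G(V) = -24/V (G(V) = (3*(-8))/V = -24/V)
T = 28 (T = 2*(-2 + 16) = 2*14 = 28)
G(p(10, -4)) + T = -24/(-4) + 28 = -24*(-¼) + 28 = 6 + 28 = 34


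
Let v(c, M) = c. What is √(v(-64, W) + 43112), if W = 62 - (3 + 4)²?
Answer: 2*√10762 ≈ 207.48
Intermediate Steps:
W = 13 (W = 62 - 1*7² = 62 - 1*49 = 62 - 49 = 13)
√(v(-64, W) + 43112) = √(-64 + 43112) = √43048 = 2*√10762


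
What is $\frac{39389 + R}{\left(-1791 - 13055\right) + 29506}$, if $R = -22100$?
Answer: $\frac{17289}{14660} \approx 1.1793$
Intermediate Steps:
$\frac{39389 + R}{\left(-1791 - 13055\right) + 29506} = \frac{39389 - 22100}{\left(-1791 - 13055\right) + 29506} = \frac{17289}{\left(-1791 - 13055\right) + 29506} = \frac{17289}{-14846 + 29506} = \frac{17289}{14660}$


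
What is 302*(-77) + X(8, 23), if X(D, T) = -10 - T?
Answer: -23287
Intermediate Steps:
302*(-77) + X(8, 23) = 302*(-77) + (-10 - 1*23) = -23254 + (-10 - 23) = -23254 - 33 = -23287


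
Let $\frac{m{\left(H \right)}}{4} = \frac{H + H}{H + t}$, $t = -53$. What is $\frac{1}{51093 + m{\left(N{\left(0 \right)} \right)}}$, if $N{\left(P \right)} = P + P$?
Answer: $\frac{1}{51093} \approx 1.9572 \cdot 10^{-5}$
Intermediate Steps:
$N{\left(P \right)} = 2 P$
$m{\left(H \right)} = \frac{8 H}{-53 + H}$ ($m{\left(H \right)} = 4 \frac{H + H}{H - 53} = 4 \frac{2 H}{-53 + H} = \frac{8 H}{-53 + H}$)
$\frac{1}{51093 + m{\left(N{\left(0 \right)} \right)}} = \frac{1}{51093 + \frac{8 \cdot 2 \cdot 0}{-53 + 2 \cdot 0}} = \frac{1}{51093 + 8 \cdot 0 \frac{1}{-53 + 0}} = \frac{1}{51093 + 8 \cdot 0 \frac{1}{-53}} = \frac{1}{51093 + 8 \cdot 0 \left(- \frac{1}{53}\right)} = \frac{1}{51093 + 0} = \frac{1}{51093}$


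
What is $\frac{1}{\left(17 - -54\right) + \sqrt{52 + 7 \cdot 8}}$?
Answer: $\frac{71}{4933} - \frac{6 \sqrt{3}}{4933} \approx 0.012286$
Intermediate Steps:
$\frac{1}{\left(17 - -54\right) + \sqrt{52 + 7 \cdot 8}} = \frac{1}{\left(17 + 54\right) + \sqrt{52 + 56}} = \frac{1}{71 + \sqrt{108}} = \frac{1}{71 + 6 \sqrt{3}}$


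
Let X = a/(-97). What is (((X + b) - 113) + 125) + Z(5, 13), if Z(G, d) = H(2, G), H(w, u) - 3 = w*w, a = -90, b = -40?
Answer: -1947/97 ≈ -20.072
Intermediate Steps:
H(w, u) = 3 + w² (H(w, u) = 3 + w*w = 3 + w²)
X = 90/97 (X = -90/(-97) = -90*(-1/97) = 90/97 ≈ 0.92784)
Z(G, d) = 7 (Z(G, d) = 3 + 2² = 3 + 4 = 7)
(((X + b) - 113) + 125) + Z(5, 13) = (((90/97 - 40) - 113) + 125) + 7 = ((-3790/97 - 113) + 125) + 7 = (-14751/97 + 125) + 7 = -2626/97 + 7 = -1947/97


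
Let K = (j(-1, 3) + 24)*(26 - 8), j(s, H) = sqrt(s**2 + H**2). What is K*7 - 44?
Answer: 2980 + 126*sqrt(10) ≈ 3378.4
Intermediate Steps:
j(s, H) = sqrt(H**2 + s**2)
K = 432 + 18*sqrt(10) (K = (sqrt(3**2 + (-1)**2) + 24)*(26 - 8) = (sqrt(9 + 1) + 24)*18 = (sqrt(10) + 24)*18 = (24 + sqrt(10))*18 = 432 + 18*sqrt(10) ≈ 488.92)
K*7 - 44 = (432 + 18*sqrt(10))*7 - 44 = (3024 + 126*sqrt(10)) - 44 = 2980 + 126*sqrt(10)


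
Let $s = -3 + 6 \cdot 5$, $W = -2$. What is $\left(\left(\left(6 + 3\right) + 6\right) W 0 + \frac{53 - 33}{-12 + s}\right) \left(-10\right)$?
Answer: $- \frac{40}{3} \approx -13.333$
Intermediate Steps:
$s = 27$ ($s = -3 + 30 = 27$)
$\left(\left(\left(6 + 3\right) + 6\right) W 0 + \frac{53 - 33}{-12 + s}\right) \left(-10\right) = \left(\left(\left(6 + 3\right) + 6\right) \left(-2\right) 0 + \frac{53 - 33}{-12 + 27}\right) \left(-10\right) = \left(\left(9 + 6\right) \left(-2\right) 0 + \frac{20}{15}\right) \left(-10\right) = \left(15 \left(-2\right) 0 + 20 \cdot \frac{1}{15}\right) \left(-10\right) = \left(\left(-30\right) 0 + \frac{4}{3}\right) \left(-10\right) = \left(0 + \frac{4}{3}\right) \left(-10\right) = \frac{4}{3} \left(-10\right) = - \frac{40}{3}$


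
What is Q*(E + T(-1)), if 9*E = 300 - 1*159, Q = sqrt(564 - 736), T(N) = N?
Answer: 88*I*sqrt(43)/3 ≈ 192.35*I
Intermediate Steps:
Q = 2*I*sqrt(43) (Q = sqrt(-172) = 2*I*sqrt(43) ≈ 13.115*I)
E = 47/3 (E = (300 - 1*159)/9 = (300 - 159)/9 = (1/9)*141 = 47/3 ≈ 15.667)
Q*(E + T(-1)) = (2*I*sqrt(43))*(47/3 - 1) = (2*I*sqrt(43))*(44/3) = 88*I*sqrt(43)/3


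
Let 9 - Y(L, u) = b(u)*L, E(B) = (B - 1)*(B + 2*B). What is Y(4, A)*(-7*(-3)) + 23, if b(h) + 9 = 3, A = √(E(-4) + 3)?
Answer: 716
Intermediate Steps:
E(B) = 3*B*(-1 + B) (E(B) = (-1 + B)*(3*B) = 3*B*(-1 + B))
A = 3*√7 (A = √(3*(-4)*(-1 - 4) + 3) = √(3*(-4)*(-5) + 3) = √(60 + 3) = √63 = 3*√7 ≈ 7.9373)
b(h) = -6 (b(h) = -9 + 3 = -6)
Y(L, u) = 9 + 6*L (Y(L, u) = 9 - (-6)*L = 9 + 6*L)
Y(4, A)*(-7*(-3)) + 23 = (9 + 6*4)*(-7*(-3)) + 23 = (9 + 24)*21 + 23 = 33*21 + 23 = 693 + 23 = 716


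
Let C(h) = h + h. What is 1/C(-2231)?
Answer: -1/4462 ≈ -0.00022411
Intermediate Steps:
C(h) = 2*h
1/C(-2231) = 1/(2*(-2231)) = 1/(-4462) = -1/4462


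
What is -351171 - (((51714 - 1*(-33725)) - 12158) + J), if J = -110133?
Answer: -314319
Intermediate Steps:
-351171 - (((51714 - 1*(-33725)) - 12158) + J) = -351171 - (((51714 - 1*(-33725)) - 12158) - 110133) = -351171 - (((51714 + 33725) - 12158) - 110133) = -351171 - ((85439 - 12158) - 110133) = -351171 - (73281 - 110133) = -351171 - 1*(-36852) = -351171 + 36852 = -314319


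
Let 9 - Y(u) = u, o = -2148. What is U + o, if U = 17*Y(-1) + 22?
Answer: -1956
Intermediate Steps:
Y(u) = 9 - u
U = 192 (U = 17*(9 - 1*(-1)) + 22 = 17*(9 + 1) + 22 = 17*10 + 22 = 170 + 22 = 192)
U + o = 192 - 2148 = -1956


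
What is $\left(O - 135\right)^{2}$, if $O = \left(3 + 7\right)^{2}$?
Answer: $1225$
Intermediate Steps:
$O = 100$ ($O = 10^{2} = 100$)
$\left(O - 135\right)^{2} = \left(100 - 135\right)^{2} = \left(-35\right)^{2} = 1225$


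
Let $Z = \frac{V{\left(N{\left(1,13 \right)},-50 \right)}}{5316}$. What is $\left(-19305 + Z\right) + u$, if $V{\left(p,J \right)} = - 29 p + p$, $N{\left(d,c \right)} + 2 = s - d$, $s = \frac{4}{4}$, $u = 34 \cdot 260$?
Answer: $- \frac{13907971}{1329} \approx -10465.0$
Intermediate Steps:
$u = 8840$
$s = 1$ ($s = 4 \cdot \frac{1}{4} = 1$)
$N{\left(d,c \right)} = -1 - d$ ($N{\left(d,c \right)} = -2 - \left(-1 + d\right) = -1 - d$)
$V{\left(p,J \right)} = - 28 p$
$Z = \frac{14}{1329}$ ($Z = \frac{\left(-28\right) \left(-1 - 1\right)}{5316} = - 28 \left(-1 - 1\right) \frac{1}{5316} = \left(-28\right) \left(-2\right) \frac{1}{5316} = 56 \cdot \frac{1}{5316} = \frac{14}{1329} \approx 0.010534$)
$\left(-19305 + Z\right) + u = \left(-19305 + \frac{14}{1329}\right) + 8840 = - \frac{25656331}{1329} + 8840 = - \frac{13907971}{1329}$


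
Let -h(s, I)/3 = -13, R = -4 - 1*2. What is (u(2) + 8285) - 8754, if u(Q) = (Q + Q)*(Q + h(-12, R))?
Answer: -305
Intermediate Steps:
R = -6 (R = -4 - 2 = -6)
h(s, I) = 39 (h(s, I) = -3*(-13) = 39)
u(Q) = 2*Q*(39 + Q) (u(Q) = (Q + Q)*(Q + 39) = (2*Q)*(39 + Q) = 2*Q*(39 + Q))
(u(2) + 8285) - 8754 = (2*2*(39 + 2) + 8285) - 8754 = (2*2*41 + 8285) - 8754 = (164 + 8285) - 8754 = 8449 - 8754 = -305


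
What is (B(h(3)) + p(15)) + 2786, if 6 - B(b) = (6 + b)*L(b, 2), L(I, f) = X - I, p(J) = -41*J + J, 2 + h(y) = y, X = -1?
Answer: 2206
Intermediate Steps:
h(y) = -2 + y
p(J) = -40*J
L(I, f) = -1 - I
B(b) = 6 - (-1 - b)*(6 + b) (B(b) = 6 - (6 + b)*(-1 - b) = 6 - (-1 - b)*(6 + b))
(B(h(3)) + p(15)) + 2786 = ((12 + (-2 + 3)**2 + 7*(-2 + 3)) - 40*15) + 2786 = ((12 + 1**2 + 7*1) - 600) + 2786 = ((12 + 1 + 7) - 600) + 2786 = (20 - 600) + 2786 = -580 + 2786 = 2206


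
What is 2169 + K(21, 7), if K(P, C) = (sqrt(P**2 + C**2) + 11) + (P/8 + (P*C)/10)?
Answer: 87893/40 + 7*sqrt(10) ≈ 2219.5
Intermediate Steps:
K(P, C) = 11 + sqrt(C**2 + P**2) + P/8 + C*P/10 (K(P, C) = (sqrt(C**2 + P**2) + 11) + (P*(1/8) + (C*P)*(1/10)) = (11 + sqrt(C**2 + P**2)) + (P/8 + C*P/10) = 11 + sqrt(C**2 + P**2) + P/8 + C*P/10)
2169 + K(21, 7) = 2169 + (11 + sqrt(7**2 + 21**2) + (1/8)*21 + (1/10)*7*21) = 2169 + (11 + sqrt(49 + 441) + 21/8 + 147/10) = 2169 + (11 + sqrt(490) + 21/8 + 147/10) = 2169 + (11 + 7*sqrt(10) + 21/8 + 147/10) = 2169 + (1133/40 + 7*sqrt(10)) = 87893/40 + 7*sqrt(10)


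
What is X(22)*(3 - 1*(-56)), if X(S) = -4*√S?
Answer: -236*√22 ≈ -1106.9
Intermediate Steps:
X(22)*(3 - 1*(-56)) = (-4*√22)*(3 - 1*(-56)) = (-4*√22)*(3 + 56) = -4*√22*59 = -236*√22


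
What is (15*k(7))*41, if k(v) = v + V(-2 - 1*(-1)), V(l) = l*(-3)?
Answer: 6150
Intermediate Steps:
V(l) = -3*l
k(v) = 3 + v (k(v) = v - 3*(-2 - 1*(-1)) = v - 3*(-2 + 1) = v - 3*(-1) = v + 3 = 3 + v)
(15*k(7))*41 = (15*(3 + 7))*41 = (15*10)*41 = 150*41 = 6150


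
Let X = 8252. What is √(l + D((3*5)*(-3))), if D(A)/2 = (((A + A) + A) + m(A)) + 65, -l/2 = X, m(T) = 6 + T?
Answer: 3*I*√1858 ≈ 129.31*I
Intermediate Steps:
l = -16504 (l = -2*8252 = -16504)
D(A) = 142 + 8*A (D(A) = 2*((((A + A) + A) + (6 + A)) + 65) = 2*(((2*A + A) + (6 + A)) + 65) = 2*((3*A + (6 + A)) + 65) = 2*((6 + 4*A) + 65) = 2*(71 + 4*A) = 142 + 8*A)
√(l + D((3*5)*(-3))) = √(-16504 + (142 + 8*((3*5)*(-3)))) = √(-16504 + (142 + 8*(15*(-3)))) = √(-16504 + (142 + 8*(-45))) = √(-16504 + (142 - 360)) = √(-16504 - 218) = √(-16722) = 3*I*√1858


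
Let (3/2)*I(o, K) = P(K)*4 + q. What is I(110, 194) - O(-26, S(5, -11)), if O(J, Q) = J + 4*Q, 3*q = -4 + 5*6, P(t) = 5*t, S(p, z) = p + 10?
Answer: 23026/9 ≈ 2558.4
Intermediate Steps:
S(p, z) = 10 + p
q = 26/3 (q = (-4 + 5*6)/3 = (-4 + 30)/3 = (⅓)*26 = 26/3 ≈ 8.6667)
I(o, K) = 52/9 + 40*K/3 (I(o, K) = 2*((5*K)*4 + 26/3)/3 = 2*(20*K + 26/3)/3 = 2*(26/3 + 20*K)/3 = 52/9 + 40*K/3)
I(110, 194) - O(-26, S(5, -11)) = (52/9 + (40/3)*194) - (-26 + 4*(10 + 5)) = (52/9 + 7760/3) - (-26 + 4*15) = 23332/9 - (-26 + 60) = 23332/9 - 1*34 = 23332/9 - 34 = 23026/9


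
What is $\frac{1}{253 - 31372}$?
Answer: $- \frac{1}{31119} \approx -3.2135 \cdot 10^{-5}$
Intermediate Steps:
$\frac{1}{253 - 31372} = \frac{1}{-31119} = - \frac{1}{31119}$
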